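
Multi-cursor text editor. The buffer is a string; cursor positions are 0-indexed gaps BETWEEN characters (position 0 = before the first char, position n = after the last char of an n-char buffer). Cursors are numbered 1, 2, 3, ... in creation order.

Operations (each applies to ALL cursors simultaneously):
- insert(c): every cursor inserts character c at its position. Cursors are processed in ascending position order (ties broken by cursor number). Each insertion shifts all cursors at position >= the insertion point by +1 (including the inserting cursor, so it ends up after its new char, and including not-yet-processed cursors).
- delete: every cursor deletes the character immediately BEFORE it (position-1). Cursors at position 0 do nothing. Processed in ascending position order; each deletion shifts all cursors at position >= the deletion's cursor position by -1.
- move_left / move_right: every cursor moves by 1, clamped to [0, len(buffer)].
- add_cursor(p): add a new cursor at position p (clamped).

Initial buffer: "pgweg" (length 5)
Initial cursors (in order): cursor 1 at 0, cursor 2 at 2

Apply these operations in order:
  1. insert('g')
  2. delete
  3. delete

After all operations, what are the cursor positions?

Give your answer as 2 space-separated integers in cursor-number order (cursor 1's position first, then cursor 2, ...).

Answer: 0 1

Derivation:
After op 1 (insert('g')): buffer="gpggweg" (len 7), cursors c1@1 c2@4, authorship 1..2...
After op 2 (delete): buffer="pgweg" (len 5), cursors c1@0 c2@2, authorship .....
After op 3 (delete): buffer="pweg" (len 4), cursors c1@0 c2@1, authorship ....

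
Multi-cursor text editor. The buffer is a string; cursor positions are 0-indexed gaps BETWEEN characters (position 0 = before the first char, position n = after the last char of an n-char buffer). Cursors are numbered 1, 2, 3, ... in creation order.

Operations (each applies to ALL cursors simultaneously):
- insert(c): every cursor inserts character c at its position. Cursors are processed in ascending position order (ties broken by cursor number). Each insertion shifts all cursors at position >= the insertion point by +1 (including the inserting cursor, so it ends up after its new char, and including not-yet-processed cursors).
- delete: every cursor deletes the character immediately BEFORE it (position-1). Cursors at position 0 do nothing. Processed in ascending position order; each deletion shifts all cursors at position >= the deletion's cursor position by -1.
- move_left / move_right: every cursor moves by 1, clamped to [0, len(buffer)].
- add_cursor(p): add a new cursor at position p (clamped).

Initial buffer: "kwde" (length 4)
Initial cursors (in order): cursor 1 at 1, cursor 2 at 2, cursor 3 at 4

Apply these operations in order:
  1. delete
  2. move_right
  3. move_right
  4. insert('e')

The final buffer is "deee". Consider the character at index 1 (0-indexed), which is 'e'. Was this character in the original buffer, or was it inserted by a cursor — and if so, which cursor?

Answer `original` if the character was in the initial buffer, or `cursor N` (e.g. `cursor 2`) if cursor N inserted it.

After op 1 (delete): buffer="d" (len 1), cursors c1@0 c2@0 c3@1, authorship .
After op 2 (move_right): buffer="d" (len 1), cursors c1@1 c2@1 c3@1, authorship .
After op 3 (move_right): buffer="d" (len 1), cursors c1@1 c2@1 c3@1, authorship .
After op 4 (insert('e')): buffer="deee" (len 4), cursors c1@4 c2@4 c3@4, authorship .123
Authorship (.=original, N=cursor N): . 1 2 3
Index 1: author = 1

Answer: cursor 1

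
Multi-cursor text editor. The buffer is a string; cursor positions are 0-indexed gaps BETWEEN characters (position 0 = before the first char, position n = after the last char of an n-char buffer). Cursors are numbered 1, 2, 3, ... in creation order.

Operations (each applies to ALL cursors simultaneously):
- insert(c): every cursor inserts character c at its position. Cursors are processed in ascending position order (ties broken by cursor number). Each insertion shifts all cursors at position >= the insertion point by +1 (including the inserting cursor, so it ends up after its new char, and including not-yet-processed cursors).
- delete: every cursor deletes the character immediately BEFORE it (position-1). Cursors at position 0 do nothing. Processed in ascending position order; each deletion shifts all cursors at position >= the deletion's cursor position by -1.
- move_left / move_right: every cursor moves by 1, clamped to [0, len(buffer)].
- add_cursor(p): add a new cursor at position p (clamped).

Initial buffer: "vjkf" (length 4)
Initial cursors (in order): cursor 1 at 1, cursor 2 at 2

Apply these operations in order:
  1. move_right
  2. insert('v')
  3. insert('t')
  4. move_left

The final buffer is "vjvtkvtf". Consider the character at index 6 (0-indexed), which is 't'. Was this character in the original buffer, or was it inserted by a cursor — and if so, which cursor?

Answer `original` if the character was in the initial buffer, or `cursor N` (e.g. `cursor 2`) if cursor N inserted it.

Answer: cursor 2

Derivation:
After op 1 (move_right): buffer="vjkf" (len 4), cursors c1@2 c2@3, authorship ....
After op 2 (insert('v')): buffer="vjvkvf" (len 6), cursors c1@3 c2@5, authorship ..1.2.
After op 3 (insert('t')): buffer="vjvtkvtf" (len 8), cursors c1@4 c2@7, authorship ..11.22.
After op 4 (move_left): buffer="vjvtkvtf" (len 8), cursors c1@3 c2@6, authorship ..11.22.
Authorship (.=original, N=cursor N): . . 1 1 . 2 2 .
Index 6: author = 2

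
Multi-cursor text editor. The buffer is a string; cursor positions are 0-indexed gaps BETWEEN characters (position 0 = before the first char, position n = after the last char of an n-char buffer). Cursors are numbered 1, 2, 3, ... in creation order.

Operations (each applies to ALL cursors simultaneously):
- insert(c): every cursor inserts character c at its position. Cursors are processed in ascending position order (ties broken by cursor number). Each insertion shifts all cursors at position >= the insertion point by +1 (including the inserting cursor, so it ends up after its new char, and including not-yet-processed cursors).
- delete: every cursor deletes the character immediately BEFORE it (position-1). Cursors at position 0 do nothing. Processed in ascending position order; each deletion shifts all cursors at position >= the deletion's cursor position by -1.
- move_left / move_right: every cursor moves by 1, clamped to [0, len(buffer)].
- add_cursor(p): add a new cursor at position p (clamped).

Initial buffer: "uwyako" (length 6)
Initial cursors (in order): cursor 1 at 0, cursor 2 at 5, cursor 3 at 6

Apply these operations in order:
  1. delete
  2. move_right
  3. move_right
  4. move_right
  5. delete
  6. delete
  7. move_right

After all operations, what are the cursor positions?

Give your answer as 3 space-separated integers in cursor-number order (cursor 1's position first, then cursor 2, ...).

Answer: 0 0 0

Derivation:
After op 1 (delete): buffer="uwya" (len 4), cursors c1@0 c2@4 c3@4, authorship ....
After op 2 (move_right): buffer="uwya" (len 4), cursors c1@1 c2@4 c3@4, authorship ....
After op 3 (move_right): buffer="uwya" (len 4), cursors c1@2 c2@4 c3@4, authorship ....
After op 4 (move_right): buffer="uwya" (len 4), cursors c1@3 c2@4 c3@4, authorship ....
After op 5 (delete): buffer="u" (len 1), cursors c1@1 c2@1 c3@1, authorship .
After op 6 (delete): buffer="" (len 0), cursors c1@0 c2@0 c3@0, authorship 
After op 7 (move_right): buffer="" (len 0), cursors c1@0 c2@0 c3@0, authorship 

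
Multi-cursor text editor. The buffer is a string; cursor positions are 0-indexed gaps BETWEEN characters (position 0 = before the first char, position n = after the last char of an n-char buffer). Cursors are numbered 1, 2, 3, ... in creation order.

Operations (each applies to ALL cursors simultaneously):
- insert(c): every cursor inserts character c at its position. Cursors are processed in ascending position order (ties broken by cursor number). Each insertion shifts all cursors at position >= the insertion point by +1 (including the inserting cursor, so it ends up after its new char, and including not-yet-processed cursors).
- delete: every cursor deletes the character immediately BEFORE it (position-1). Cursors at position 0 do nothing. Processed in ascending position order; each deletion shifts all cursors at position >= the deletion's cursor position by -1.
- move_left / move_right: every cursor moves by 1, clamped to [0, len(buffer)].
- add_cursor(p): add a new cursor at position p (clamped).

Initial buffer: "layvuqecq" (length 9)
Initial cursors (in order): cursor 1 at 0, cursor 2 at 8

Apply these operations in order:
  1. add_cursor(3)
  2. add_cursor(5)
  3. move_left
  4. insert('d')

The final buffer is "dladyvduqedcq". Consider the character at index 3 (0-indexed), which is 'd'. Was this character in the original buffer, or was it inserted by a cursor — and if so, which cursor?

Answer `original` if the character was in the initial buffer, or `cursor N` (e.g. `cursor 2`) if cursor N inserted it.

After op 1 (add_cursor(3)): buffer="layvuqecq" (len 9), cursors c1@0 c3@3 c2@8, authorship .........
After op 2 (add_cursor(5)): buffer="layvuqecq" (len 9), cursors c1@0 c3@3 c4@5 c2@8, authorship .........
After op 3 (move_left): buffer="layvuqecq" (len 9), cursors c1@0 c3@2 c4@4 c2@7, authorship .........
After op 4 (insert('d')): buffer="dladyvduqedcq" (len 13), cursors c1@1 c3@4 c4@7 c2@11, authorship 1..3..4...2..
Authorship (.=original, N=cursor N): 1 . . 3 . . 4 . . . 2 . .
Index 3: author = 3

Answer: cursor 3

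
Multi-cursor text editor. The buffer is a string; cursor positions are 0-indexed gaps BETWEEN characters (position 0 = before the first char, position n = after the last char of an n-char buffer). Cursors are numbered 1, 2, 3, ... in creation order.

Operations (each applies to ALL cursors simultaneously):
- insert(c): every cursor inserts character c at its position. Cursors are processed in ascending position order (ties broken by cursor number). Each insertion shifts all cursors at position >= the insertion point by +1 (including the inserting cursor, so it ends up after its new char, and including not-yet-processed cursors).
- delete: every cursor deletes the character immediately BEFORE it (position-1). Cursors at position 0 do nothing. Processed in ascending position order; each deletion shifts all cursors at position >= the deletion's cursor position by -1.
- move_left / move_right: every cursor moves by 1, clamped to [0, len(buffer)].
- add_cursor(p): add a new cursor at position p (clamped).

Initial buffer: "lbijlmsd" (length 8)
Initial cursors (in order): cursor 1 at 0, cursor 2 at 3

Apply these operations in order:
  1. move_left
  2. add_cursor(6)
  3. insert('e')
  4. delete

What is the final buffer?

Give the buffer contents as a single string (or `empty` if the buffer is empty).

Answer: lbijlmsd

Derivation:
After op 1 (move_left): buffer="lbijlmsd" (len 8), cursors c1@0 c2@2, authorship ........
After op 2 (add_cursor(6)): buffer="lbijlmsd" (len 8), cursors c1@0 c2@2 c3@6, authorship ........
After op 3 (insert('e')): buffer="elbeijlmesd" (len 11), cursors c1@1 c2@4 c3@9, authorship 1..2....3..
After op 4 (delete): buffer="lbijlmsd" (len 8), cursors c1@0 c2@2 c3@6, authorship ........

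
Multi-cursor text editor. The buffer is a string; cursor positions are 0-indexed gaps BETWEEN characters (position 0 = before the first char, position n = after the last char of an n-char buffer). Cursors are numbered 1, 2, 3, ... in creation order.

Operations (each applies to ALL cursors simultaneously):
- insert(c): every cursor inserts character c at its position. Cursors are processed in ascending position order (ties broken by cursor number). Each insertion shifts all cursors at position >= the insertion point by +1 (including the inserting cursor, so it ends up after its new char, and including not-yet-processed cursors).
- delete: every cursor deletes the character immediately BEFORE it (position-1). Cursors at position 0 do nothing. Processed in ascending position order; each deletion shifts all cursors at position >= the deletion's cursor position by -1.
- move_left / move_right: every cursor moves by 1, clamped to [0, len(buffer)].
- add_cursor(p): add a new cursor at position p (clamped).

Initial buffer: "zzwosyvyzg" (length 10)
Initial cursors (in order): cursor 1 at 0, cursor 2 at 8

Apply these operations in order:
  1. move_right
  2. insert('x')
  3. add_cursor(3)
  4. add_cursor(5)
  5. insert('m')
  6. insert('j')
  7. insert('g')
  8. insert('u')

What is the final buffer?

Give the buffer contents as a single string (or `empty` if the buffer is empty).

After op 1 (move_right): buffer="zzwosyvyzg" (len 10), cursors c1@1 c2@9, authorship ..........
After op 2 (insert('x')): buffer="zxzwosyvyzxg" (len 12), cursors c1@2 c2@11, authorship .1........2.
After op 3 (add_cursor(3)): buffer="zxzwosyvyzxg" (len 12), cursors c1@2 c3@3 c2@11, authorship .1........2.
After op 4 (add_cursor(5)): buffer="zxzwosyvyzxg" (len 12), cursors c1@2 c3@3 c4@5 c2@11, authorship .1........2.
After op 5 (insert('m')): buffer="zxmzmwomsyvyzxmg" (len 16), cursors c1@3 c3@5 c4@8 c2@15, authorship .11.3..4.....22.
After op 6 (insert('j')): buffer="zxmjzmjwomjsyvyzxmjg" (len 20), cursors c1@4 c3@7 c4@11 c2@19, authorship .111.33..44.....222.
After op 7 (insert('g')): buffer="zxmjgzmjgwomjgsyvyzxmjgg" (len 24), cursors c1@5 c3@9 c4@14 c2@23, authorship .1111.333..444.....2222.
After op 8 (insert('u')): buffer="zxmjguzmjguwomjgusyvyzxmjgug" (len 28), cursors c1@6 c3@11 c4@17 c2@27, authorship .11111.3333..4444.....22222.

Answer: zxmjguzmjguwomjgusyvyzxmjgug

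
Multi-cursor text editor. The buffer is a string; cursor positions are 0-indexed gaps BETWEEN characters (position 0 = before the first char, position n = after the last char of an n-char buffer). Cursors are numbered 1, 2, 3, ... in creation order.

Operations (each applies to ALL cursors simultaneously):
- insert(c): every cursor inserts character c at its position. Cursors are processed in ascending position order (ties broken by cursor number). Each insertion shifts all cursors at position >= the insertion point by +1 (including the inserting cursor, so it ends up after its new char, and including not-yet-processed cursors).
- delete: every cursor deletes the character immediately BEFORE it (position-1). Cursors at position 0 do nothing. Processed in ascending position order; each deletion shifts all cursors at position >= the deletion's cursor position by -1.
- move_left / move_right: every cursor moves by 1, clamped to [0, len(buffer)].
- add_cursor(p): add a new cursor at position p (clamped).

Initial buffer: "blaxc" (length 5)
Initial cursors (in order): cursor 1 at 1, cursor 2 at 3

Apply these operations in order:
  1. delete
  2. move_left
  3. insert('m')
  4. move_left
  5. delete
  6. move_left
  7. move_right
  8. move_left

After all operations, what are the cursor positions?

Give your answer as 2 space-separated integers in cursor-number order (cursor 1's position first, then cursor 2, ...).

After op 1 (delete): buffer="lxc" (len 3), cursors c1@0 c2@1, authorship ...
After op 2 (move_left): buffer="lxc" (len 3), cursors c1@0 c2@0, authorship ...
After op 3 (insert('m')): buffer="mmlxc" (len 5), cursors c1@2 c2@2, authorship 12...
After op 4 (move_left): buffer="mmlxc" (len 5), cursors c1@1 c2@1, authorship 12...
After op 5 (delete): buffer="mlxc" (len 4), cursors c1@0 c2@0, authorship 2...
After op 6 (move_left): buffer="mlxc" (len 4), cursors c1@0 c2@0, authorship 2...
After op 7 (move_right): buffer="mlxc" (len 4), cursors c1@1 c2@1, authorship 2...
After op 8 (move_left): buffer="mlxc" (len 4), cursors c1@0 c2@0, authorship 2...

Answer: 0 0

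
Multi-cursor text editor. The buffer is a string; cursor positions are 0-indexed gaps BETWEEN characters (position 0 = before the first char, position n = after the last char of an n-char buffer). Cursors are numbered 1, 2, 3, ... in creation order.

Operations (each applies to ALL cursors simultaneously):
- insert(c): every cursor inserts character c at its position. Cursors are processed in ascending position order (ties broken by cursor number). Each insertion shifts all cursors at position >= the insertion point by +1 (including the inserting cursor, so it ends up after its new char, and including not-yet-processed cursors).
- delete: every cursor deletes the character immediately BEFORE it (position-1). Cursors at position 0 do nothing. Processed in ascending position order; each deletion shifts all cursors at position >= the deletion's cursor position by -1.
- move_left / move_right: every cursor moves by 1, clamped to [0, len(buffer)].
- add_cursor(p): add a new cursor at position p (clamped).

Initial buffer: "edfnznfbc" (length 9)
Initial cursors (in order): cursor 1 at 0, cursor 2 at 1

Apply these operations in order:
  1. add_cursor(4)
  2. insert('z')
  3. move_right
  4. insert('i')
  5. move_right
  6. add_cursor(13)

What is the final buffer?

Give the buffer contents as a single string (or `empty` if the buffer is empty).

Answer: zeizdifnzzinfbc

Derivation:
After op 1 (add_cursor(4)): buffer="edfnznfbc" (len 9), cursors c1@0 c2@1 c3@4, authorship .........
After op 2 (insert('z')): buffer="zezdfnzznfbc" (len 12), cursors c1@1 c2@3 c3@7, authorship 1.2...3.....
After op 3 (move_right): buffer="zezdfnzznfbc" (len 12), cursors c1@2 c2@4 c3@8, authorship 1.2...3.....
After op 4 (insert('i')): buffer="zeizdifnzzinfbc" (len 15), cursors c1@3 c2@6 c3@11, authorship 1.12.2..3.3....
After op 5 (move_right): buffer="zeizdifnzzinfbc" (len 15), cursors c1@4 c2@7 c3@12, authorship 1.12.2..3.3....
After op 6 (add_cursor(13)): buffer="zeizdifnzzinfbc" (len 15), cursors c1@4 c2@7 c3@12 c4@13, authorship 1.12.2..3.3....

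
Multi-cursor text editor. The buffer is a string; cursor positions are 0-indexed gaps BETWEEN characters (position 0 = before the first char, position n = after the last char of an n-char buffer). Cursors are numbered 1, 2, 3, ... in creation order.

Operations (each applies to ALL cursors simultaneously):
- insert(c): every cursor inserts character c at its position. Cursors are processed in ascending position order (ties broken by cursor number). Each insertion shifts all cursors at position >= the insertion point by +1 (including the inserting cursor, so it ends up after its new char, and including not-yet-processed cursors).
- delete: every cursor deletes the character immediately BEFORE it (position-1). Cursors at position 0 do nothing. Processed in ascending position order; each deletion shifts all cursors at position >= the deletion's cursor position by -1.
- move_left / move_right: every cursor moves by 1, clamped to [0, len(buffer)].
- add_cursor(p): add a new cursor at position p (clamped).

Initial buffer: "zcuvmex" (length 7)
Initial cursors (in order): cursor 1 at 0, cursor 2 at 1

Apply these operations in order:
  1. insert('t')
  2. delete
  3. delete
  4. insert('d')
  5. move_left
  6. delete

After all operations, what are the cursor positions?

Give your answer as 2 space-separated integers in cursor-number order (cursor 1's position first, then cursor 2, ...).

After op 1 (insert('t')): buffer="tztcuvmex" (len 9), cursors c1@1 c2@3, authorship 1.2......
After op 2 (delete): buffer="zcuvmex" (len 7), cursors c1@0 c2@1, authorship .......
After op 3 (delete): buffer="cuvmex" (len 6), cursors c1@0 c2@0, authorship ......
After op 4 (insert('d')): buffer="ddcuvmex" (len 8), cursors c1@2 c2@2, authorship 12......
After op 5 (move_left): buffer="ddcuvmex" (len 8), cursors c1@1 c2@1, authorship 12......
After op 6 (delete): buffer="dcuvmex" (len 7), cursors c1@0 c2@0, authorship 2......

Answer: 0 0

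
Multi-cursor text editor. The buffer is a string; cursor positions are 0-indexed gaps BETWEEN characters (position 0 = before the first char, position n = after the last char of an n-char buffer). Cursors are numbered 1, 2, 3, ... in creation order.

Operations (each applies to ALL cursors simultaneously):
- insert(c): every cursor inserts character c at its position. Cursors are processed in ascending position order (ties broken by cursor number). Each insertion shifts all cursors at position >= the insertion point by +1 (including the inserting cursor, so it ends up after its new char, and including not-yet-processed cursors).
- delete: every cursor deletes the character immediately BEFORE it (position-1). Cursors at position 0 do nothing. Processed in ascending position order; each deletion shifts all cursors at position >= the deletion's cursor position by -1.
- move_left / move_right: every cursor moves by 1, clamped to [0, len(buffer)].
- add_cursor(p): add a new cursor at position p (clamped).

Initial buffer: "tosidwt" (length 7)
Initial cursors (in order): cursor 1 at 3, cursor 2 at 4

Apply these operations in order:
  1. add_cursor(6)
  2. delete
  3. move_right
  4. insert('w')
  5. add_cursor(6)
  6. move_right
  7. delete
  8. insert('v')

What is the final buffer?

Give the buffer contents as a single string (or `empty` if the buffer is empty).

After op 1 (add_cursor(6)): buffer="tosidwt" (len 7), cursors c1@3 c2@4 c3@6, authorship .......
After op 2 (delete): buffer="todt" (len 4), cursors c1@2 c2@2 c3@3, authorship ....
After op 3 (move_right): buffer="todt" (len 4), cursors c1@3 c2@3 c3@4, authorship ....
After op 4 (insert('w')): buffer="todwwtw" (len 7), cursors c1@5 c2@5 c3@7, authorship ...12.3
After op 5 (add_cursor(6)): buffer="todwwtw" (len 7), cursors c1@5 c2@5 c4@6 c3@7, authorship ...12.3
After op 6 (move_right): buffer="todwwtw" (len 7), cursors c1@6 c2@6 c3@7 c4@7, authorship ...12.3
After op 7 (delete): buffer="tod" (len 3), cursors c1@3 c2@3 c3@3 c4@3, authorship ...
After op 8 (insert('v')): buffer="todvvvv" (len 7), cursors c1@7 c2@7 c3@7 c4@7, authorship ...1234

Answer: todvvvv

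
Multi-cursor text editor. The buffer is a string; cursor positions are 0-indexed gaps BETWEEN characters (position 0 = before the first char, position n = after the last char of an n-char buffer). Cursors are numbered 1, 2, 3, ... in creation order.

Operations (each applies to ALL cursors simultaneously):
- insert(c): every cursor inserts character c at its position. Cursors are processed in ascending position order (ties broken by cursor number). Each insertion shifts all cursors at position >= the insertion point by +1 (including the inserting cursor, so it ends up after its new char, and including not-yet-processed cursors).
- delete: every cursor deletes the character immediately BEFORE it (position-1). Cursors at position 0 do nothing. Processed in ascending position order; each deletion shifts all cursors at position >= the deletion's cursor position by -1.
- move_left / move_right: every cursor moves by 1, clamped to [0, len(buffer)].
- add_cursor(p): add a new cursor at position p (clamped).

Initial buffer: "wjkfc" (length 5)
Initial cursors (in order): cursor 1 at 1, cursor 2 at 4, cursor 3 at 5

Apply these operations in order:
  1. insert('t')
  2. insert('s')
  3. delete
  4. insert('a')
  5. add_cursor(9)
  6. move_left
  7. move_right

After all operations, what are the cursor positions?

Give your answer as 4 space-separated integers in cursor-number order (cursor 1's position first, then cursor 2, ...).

After op 1 (insert('t')): buffer="wtjkftct" (len 8), cursors c1@2 c2@6 c3@8, authorship .1...2.3
After op 2 (insert('s')): buffer="wtsjkftscts" (len 11), cursors c1@3 c2@8 c3@11, authorship .11...22.33
After op 3 (delete): buffer="wtjkftct" (len 8), cursors c1@2 c2@6 c3@8, authorship .1...2.3
After op 4 (insert('a')): buffer="wtajkftacta" (len 11), cursors c1@3 c2@8 c3@11, authorship .11...22.33
After op 5 (add_cursor(9)): buffer="wtajkftacta" (len 11), cursors c1@3 c2@8 c4@9 c3@11, authorship .11...22.33
After op 6 (move_left): buffer="wtajkftacta" (len 11), cursors c1@2 c2@7 c4@8 c3@10, authorship .11...22.33
After op 7 (move_right): buffer="wtajkftacta" (len 11), cursors c1@3 c2@8 c4@9 c3@11, authorship .11...22.33

Answer: 3 8 11 9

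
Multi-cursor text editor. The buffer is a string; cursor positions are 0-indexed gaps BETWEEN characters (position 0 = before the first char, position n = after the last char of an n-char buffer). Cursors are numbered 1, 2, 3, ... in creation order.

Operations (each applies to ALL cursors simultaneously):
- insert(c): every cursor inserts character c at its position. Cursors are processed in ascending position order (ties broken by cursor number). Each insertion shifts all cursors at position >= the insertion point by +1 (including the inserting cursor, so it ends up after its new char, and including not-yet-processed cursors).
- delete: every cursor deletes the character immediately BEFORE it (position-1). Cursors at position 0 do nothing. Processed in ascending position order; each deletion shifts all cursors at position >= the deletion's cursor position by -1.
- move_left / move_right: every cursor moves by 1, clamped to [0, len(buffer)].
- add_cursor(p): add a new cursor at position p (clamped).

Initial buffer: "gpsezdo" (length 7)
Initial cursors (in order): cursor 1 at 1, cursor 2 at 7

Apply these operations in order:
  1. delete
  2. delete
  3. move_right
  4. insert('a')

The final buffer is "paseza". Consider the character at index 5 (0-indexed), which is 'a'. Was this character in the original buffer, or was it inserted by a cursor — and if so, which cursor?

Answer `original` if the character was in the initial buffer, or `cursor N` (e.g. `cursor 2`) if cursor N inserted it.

After op 1 (delete): buffer="psezd" (len 5), cursors c1@0 c2@5, authorship .....
After op 2 (delete): buffer="psez" (len 4), cursors c1@0 c2@4, authorship ....
After op 3 (move_right): buffer="psez" (len 4), cursors c1@1 c2@4, authorship ....
After op 4 (insert('a')): buffer="paseza" (len 6), cursors c1@2 c2@6, authorship .1...2
Authorship (.=original, N=cursor N): . 1 . . . 2
Index 5: author = 2

Answer: cursor 2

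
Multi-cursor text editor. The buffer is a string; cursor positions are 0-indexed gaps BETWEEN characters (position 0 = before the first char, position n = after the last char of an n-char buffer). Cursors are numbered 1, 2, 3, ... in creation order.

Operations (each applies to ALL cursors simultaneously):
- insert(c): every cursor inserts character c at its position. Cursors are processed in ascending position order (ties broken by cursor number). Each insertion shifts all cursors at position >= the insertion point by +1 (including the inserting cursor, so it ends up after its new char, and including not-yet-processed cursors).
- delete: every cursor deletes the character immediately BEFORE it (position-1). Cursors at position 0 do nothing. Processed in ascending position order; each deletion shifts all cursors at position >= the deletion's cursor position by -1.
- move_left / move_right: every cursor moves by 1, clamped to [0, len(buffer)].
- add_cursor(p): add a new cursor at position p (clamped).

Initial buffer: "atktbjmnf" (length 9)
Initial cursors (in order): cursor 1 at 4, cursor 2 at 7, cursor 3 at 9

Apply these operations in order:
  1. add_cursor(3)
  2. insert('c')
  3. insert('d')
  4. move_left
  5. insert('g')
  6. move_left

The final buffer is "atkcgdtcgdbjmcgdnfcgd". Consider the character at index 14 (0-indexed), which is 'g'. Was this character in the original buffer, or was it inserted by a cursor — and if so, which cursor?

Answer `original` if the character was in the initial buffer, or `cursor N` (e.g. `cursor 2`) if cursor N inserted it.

After op 1 (add_cursor(3)): buffer="atktbjmnf" (len 9), cursors c4@3 c1@4 c2@7 c3@9, authorship .........
After op 2 (insert('c')): buffer="atkctcbjmcnfc" (len 13), cursors c4@4 c1@6 c2@10 c3@13, authorship ...4.1...2..3
After op 3 (insert('d')): buffer="atkcdtcdbjmcdnfcd" (len 17), cursors c4@5 c1@8 c2@13 c3@17, authorship ...44.11...22..33
After op 4 (move_left): buffer="atkcdtcdbjmcdnfcd" (len 17), cursors c4@4 c1@7 c2@12 c3@16, authorship ...44.11...22..33
After op 5 (insert('g')): buffer="atkcgdtcgdbjmcgdnfcgd" (len 21), cursors c4@5 c1@9 c2@15 c3@20, authorship ...444.111...222..333
After op 6 (move_left): buffer="atkcgdtcgdbjmcgdnfcgd" (len 21), cursors c4@4 c1@8 c2@14 c3@19, authorship ...444.111...222..333
Authorship (.=original, N=cursor N): . . . 4 4 4 . 1 1 1 . . . 2 2 2 . . 3 3 3
Index 14: author = 2

Answer: cursor 2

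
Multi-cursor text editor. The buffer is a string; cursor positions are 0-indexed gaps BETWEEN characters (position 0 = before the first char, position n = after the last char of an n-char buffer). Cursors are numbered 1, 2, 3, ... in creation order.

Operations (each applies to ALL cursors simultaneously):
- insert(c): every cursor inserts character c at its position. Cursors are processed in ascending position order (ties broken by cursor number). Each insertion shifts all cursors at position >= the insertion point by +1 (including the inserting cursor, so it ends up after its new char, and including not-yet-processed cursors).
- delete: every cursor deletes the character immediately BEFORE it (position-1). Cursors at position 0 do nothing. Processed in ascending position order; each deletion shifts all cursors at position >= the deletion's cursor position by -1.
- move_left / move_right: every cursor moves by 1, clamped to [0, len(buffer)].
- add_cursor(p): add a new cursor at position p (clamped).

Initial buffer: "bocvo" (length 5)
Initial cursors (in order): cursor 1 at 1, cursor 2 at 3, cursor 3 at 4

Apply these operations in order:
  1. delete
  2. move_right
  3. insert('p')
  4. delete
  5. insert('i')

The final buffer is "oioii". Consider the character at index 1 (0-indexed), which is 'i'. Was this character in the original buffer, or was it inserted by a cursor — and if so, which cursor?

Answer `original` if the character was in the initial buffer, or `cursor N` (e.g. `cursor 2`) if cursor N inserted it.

Answer: cursor 1

Derivation:
After op 1 (delete): buffer="oo" (len 2), cursors c1@0 c2@1 c3@1, authorship ..
After op 2 (move_right): buffer="oo" (len 2), cursors c1@1 c2@2 c3@2, authorship ..
After op 3 (insert('p')): buffer="opopp" (len 5), cursors c1@2 c2@5 c3@5, authorship .1.23
After op 4 (delete): buffer="oo" (len 2), cursors c1@1 c2@2 c3@2, authorship ..
After op 5 (insert('i')): buffer="oioii" (len 5), cursors c1@2 c2@5 c3@5, authorship .1.23
Authorship (.=original, N=cursor N): . 1 . 2 3
Index 1: author = 1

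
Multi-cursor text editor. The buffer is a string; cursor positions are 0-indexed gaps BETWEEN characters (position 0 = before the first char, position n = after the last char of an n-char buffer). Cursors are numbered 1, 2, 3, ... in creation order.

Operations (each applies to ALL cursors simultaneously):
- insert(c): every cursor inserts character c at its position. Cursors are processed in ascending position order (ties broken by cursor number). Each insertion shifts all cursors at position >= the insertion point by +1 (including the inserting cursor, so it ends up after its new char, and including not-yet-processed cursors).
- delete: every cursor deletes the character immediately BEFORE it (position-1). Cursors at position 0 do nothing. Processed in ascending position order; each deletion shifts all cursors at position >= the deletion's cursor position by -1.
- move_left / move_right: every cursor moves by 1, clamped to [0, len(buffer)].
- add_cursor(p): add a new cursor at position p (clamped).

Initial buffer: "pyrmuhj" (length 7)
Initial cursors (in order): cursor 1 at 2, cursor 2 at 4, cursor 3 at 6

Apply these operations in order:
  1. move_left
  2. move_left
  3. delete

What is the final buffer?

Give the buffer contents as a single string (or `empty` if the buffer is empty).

After op 1 (move_left): buffer="pyrmuhj" (len 7), cursors c1@1 c2@3 c3@5, authorship .......
After op 2 (move_left): buffer="pyrmuhj" (len 7), cursors c1@0 c2@2 c3@4, authorship .......
After op 3 (delete): buffer="pruhj" (len 5), cursors c1@0 c2@1 c3@2, authorship .....

Answer: pruhj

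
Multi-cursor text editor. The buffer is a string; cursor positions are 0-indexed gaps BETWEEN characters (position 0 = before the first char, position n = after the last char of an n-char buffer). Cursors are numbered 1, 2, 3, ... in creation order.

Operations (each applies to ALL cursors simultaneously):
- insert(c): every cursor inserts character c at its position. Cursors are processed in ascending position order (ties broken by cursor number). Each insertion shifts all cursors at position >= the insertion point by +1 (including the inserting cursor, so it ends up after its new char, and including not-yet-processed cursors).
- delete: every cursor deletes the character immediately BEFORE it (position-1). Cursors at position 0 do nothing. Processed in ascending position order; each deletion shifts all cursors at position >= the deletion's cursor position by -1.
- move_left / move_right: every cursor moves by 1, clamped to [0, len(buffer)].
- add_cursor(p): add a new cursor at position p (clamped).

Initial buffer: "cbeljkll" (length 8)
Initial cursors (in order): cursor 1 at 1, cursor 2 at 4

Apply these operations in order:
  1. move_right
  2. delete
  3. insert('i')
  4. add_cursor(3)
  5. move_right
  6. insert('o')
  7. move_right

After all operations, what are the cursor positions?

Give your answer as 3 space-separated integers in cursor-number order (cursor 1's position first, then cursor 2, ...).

Answer: 5 10 7

Derivation:
After op 1 (move_right): buffer="cbeljkll" (len 8), cursors c1@2 c2@5, authorship ........
After op 2 (delete): buffer="celkll" (len 6), cursors c1@1 c2@3, authorship ......
After op 3 (insert('i')): buffer="cielikll" (len 8), cursors c1@2 c2@5, authorship .1..2...
After op 4 (add_cursor(3)): buffer="cielikll" (len 8), cursors c1@2 c3@3 c2@5, authorship .1..2...
After op 5 (move_right): buffer="cielikll" (len 8), cursors c1@3 c3@4 c2@6, authorship .1..2...
After op 6 (insert('o')): buffer="cieoloikoll" (len 11), cursors c1@4 c3@6 c2@9, authorship .1.1.32.2..
After op 7 (move_right): buffer="cieoloikoll" (len 11), cursors c1@5 c3@7 c2@10, authorship .1.1.32.2..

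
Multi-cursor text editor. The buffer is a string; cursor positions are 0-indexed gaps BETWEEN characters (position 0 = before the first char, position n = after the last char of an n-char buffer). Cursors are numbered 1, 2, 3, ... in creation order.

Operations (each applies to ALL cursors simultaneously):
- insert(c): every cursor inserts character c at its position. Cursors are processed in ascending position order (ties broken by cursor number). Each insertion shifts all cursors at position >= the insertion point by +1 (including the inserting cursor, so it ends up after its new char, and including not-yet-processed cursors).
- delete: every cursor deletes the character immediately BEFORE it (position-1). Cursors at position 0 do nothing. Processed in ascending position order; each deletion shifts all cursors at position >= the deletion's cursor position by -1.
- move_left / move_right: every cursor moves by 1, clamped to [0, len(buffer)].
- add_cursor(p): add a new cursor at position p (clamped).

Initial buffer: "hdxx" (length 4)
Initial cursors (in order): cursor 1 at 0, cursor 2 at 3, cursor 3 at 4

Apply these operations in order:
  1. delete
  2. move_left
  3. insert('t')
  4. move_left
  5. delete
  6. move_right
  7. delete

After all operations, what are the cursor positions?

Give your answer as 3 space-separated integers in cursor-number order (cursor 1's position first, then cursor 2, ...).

After op 1 (delete): buffer="hd" (len 2), cursors c1@0 c2@2 c3@2, authorship ..
After op 2 (move_left): buffer="hd" (len 2), cursors c1@0 c2@1 c3@1, authorship ..
After op 3 (insert('t')): buffer="thttd" (len 5), cursors c1@1 c2@4 c3@4, authorship 1.23.
After op 4 (move_left): buffer="thttd" (len 5), cursors c1@0 c2@3 c3@3, authorship 1.23.
After op 5 (delete): buffer="ttd" (len 3), cursors c1@0 c2@1 c3@1, authorship 13.
After op 6 (move_right): buffer="ttd" (len 3), cursors c1@1 c2@2 c3@2, authorship 13.
After op 7 (delete): buffer="d" (len 1), cursors c1@0 c2@0 c3@0, authorship .

Answer: 0 0 0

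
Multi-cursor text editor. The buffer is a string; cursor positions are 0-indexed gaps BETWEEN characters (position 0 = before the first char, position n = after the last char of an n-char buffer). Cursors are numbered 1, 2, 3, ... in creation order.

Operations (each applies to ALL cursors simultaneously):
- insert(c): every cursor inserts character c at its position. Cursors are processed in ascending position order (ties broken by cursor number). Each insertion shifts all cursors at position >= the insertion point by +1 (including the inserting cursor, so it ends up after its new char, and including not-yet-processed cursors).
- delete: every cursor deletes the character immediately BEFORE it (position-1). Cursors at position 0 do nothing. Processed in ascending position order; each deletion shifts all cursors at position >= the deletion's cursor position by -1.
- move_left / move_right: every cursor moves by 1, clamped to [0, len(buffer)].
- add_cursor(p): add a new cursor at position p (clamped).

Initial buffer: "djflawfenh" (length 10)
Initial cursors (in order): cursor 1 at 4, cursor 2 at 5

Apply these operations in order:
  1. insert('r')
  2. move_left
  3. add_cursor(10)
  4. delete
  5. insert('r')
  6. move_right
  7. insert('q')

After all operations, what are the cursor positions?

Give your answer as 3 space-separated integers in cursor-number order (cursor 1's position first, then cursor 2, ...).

After op 1 (insert('r')): buffer="djflrarwfenh" (len 12), cursors c1@5 c2@7, authorship ....1.2.....
After op 2 (move_left): buffer="djflrarwfenh" (len 12), cursors c1@4 c2@6, authorship ....1.2.....
After op 3 (add_cursor(10)): buffer="djflrarwfenh" (len 12), cursors c1@4 c2@6 c3@10, authorship ....1.2.....
After op 4 (delete): buffer="djfrrwfnh" (len 9), cursors c1@3 c2@4 c3@7, authorship ...12....
After op 5 (insert('r')): buffer="djfrrrrwfrnh" (len 12), cursors c1@4 c2@6 c3@10, authorship ...1122..3..
After op 6 (move_right): buffer="djfrrrrwfrnh" (len 12), cursors c1@5 c2@7 c3@11, authorship ...1122..3..
After op 7 (insert('q')): buffer="djfrrqrrqwfrnqh" (len 15), cursors c1@6 c2@9 c3@14, authorship ...111222..3.3.

Answer: 6 9 14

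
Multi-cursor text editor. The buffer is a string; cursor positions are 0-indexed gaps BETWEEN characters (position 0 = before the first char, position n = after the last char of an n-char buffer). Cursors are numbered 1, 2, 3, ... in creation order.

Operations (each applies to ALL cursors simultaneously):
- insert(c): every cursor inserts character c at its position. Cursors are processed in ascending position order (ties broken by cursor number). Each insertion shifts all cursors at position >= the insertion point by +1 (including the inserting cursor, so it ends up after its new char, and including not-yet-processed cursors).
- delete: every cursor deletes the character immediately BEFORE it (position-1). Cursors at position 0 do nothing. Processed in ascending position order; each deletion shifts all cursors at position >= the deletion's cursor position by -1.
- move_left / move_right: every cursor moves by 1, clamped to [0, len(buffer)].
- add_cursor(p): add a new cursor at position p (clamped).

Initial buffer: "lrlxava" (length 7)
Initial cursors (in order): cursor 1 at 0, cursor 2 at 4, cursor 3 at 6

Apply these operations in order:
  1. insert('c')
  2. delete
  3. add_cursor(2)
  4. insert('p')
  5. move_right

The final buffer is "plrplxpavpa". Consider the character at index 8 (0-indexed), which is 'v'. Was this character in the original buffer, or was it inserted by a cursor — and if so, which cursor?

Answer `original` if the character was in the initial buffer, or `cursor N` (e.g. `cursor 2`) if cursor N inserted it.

Answer: original

Derivation:
After op 1 (insert('c')): buffer="clrlxcavca" (len 10), cursors c1@1 c2@6 c3@9, authorship 1....2..3.
After op 2 (delete): buffer="lrlxava" (len 7), cursors c1@0 c2@4 c3@6, authorship .......
After op 3 (add_cursor(2)): buffer="lrlxava" (len 7), cursors c1@0 c4@2 c2@4 c3@6, authorship .......
After op 4 (insert('p')): buffer="plrplxpavpa" (len 11), cursors c1@1 c4@4 c2@7 c3@10, authorship 1..4..2..3.
After op 5 (move_right): buffer="plrplxpavpa" (len 11), cursors c1@2 c4@5 c2@8 c3@11, authorship 1..4..2..3.
Authorship (.=original, N=cursor N): 1 . . 4 . . 2 . . 3 .
Index 8: author = original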